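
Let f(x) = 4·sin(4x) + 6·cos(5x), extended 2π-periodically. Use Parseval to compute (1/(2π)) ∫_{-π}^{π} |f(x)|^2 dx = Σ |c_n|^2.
Σ |c_n|^2 = 26

Expand |f|^2 and use orthogonality of {sin(nx), cos(mx)} on [-π, π]:
  ∫_{-π}^{π} sin(nx)^2 dx = π, ∫ cos(mx)^2 dx = π, and cross terms integrate to 0.
So ∫_{-π}^{π} f(x)^2 dx = 4^2 · π + 6^2 · π = (16 + 36)π.
Divide by 2π: (16 + 36)/2 = 26.
By Parseval, this equals Σ |c_n|^2.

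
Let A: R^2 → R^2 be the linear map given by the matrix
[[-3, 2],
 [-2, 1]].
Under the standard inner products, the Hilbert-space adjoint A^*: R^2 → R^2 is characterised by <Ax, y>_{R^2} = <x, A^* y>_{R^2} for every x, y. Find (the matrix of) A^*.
A^* = A^T =
[[-3, -2],
 [2, 1]]

For real matrices with standard dot products, the defining identity <Ax, y> = <x, A^* y> gives (Ax)^T y = x^T (A^*) y, i.e. x^T A^T y = x^T (A^*) y. Since this holds for all x, y, we must have A^* = A^T. Therefore
A^* =
[[-3, -2],
 [2, 1]].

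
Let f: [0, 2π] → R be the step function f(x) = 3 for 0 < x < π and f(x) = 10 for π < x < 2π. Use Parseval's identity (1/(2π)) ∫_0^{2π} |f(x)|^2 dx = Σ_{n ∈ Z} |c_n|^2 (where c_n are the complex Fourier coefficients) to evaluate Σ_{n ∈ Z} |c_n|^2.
Σ |c_n|^2 = 109/2

Parseval equates the L^2 energy of f (normalised by 1/(2π)) with the ℓ^2 sum of its Fourier coefficients: (1/(2π)) ∫_0^{2π} |f|^2 = Σ |c_n|^2.
Compute the left side: (1/(2π)) [∫_0^π 3^2 dx + ∫_π^{2π} 10^2 dx] = (1/(2π)) · (9π + 100π) = (9 + 100)/2 = 109/2.
So Σ_{n ∈ Z} |c_n|^2 = 109/2.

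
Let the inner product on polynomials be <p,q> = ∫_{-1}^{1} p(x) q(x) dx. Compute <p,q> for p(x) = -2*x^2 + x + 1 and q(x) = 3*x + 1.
<p,q> = 8/3

Expand the product: p(x)·q(x) = -6*x^3 + x^2 + 4*x + 1.
∫_{-1}^{1} of each monomial x^k gives [2/(k+1) if k even, 0 if k odd]. Integrating term-by-term (or equivalently evaluating the antiderivative F(x) = -3*x^4/2 + x^3/3 + 2*x^2 + x at the endpoints):
  F(1) − F(−1) = 11/6 − (-5/6) = 8/3.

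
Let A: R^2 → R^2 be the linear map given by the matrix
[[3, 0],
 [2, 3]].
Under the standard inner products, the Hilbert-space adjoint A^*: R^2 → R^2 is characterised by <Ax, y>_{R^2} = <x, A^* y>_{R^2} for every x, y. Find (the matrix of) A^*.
A^* = A^T =
[[3, 2],
 [0, 3]]

For real matrices with standard dot products, the defining identity <Ax, y> = <x, A^* y> gives (Ax)^T y = x^T (A^*) y, i.e. x^T A^T y = x^T (A^*) y. Since this holds for all x, y, we must have A^* = A^T. Therefore
A^* =
[[3, 2],
 [0, 3]].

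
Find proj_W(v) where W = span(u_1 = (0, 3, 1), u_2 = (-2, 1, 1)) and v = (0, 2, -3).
proj_W(v) = (1, 1, 0)

Set up U = [u_1 | ... | u_2] ∈ R^(3×2). The projector onto W = col(U) is P = U (U^T U)^(-1) U^T.
Compute U^T U =
  [10, 4]
  [4, 6],
and U^T v = (3, -1).
Solve U^T U · c = U^T v for the coefficients: c = (1/2, -1/2). The projection is proj_W(v) = U c.
Check: (v - proj_W(v)) · u_1 = 0  (should be 0).
Check: (v - proj_W(v)) · u_2 = 0  (should be 0).
Result: proj_W(v) = (1, 1, 0).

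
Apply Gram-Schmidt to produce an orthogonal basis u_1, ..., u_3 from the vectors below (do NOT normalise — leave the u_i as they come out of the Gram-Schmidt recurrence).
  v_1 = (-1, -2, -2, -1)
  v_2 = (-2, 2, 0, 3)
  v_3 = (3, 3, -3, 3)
Orthogonal basis:
  u_1 = (-1, -2, -2, -1)
  u_2 = (-5/2, 1, -1, 5/2)
  u_3 = (498/145, 201/145, -549/145, 198/145)

Apply the Gram-Schmidt recurrence
  u_1 = v_1
  u_i = v_i − Σ_{j<i} ((v_i · u_j) / (u_j · u_j)) · u_j.

Step by step this gives:
  u_1 = (-1, -2, -2, -1)
  u_2 = (-5/2, 1, -1, 5/2)
  u_3 = (498/145, 201/145, -549/145, 198/145)

Orthogonality check:
  u_2 · u_1 = 0 (should be 0)
  u_3 · u_1 = 0 (should be 0)
  u_3 · u_2 = 0 (should be 0)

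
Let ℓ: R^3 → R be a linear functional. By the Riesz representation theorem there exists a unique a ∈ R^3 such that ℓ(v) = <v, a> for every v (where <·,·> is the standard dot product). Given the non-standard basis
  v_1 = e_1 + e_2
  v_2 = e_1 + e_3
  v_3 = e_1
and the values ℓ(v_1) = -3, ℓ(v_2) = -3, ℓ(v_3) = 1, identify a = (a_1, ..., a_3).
a = (1, -4, -4)

Write a = (a_1, ..., a_3) in the standard basis. For each basis vector v_i, ℓ(v_i) = <v_i, a> is a linear equation in the a_j's. Collect the n equations into a matrix system V a = ℓ, where row i of V is v_i (expressed in the standard basis). Since V is invertible (lower-triangular with 1s on the diagonal, up to permutation), solve by back-substitution:
  V =
[[1, 1, 0],
 [1, 0, 1],
 [1, 0, 0]]
  V a = (-3, -3, 1)
Solving gives a = (1, -4, -4).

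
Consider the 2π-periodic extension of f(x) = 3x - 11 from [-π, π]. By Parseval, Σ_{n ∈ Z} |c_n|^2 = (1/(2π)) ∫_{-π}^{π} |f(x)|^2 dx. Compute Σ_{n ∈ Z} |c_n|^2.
Σ |c_n|^2 = 3π^2 + 121

Expand and integrate term by term over [-π, π]:
  ∫ (3x)^2 dx = 9·(2π^3/3); ∫ 2·3·(-11)·x dx = 0 (odd integrand); ∫ (-11)^2 dx = 121·2π.
So (1/(2π)) ∫_{-π}^{π} (3x - 11)^2 dx = 9π^2/3 + 121 = 3π^2 + 121.
Parseval ⇒ Σ |c_n|^2 = 3π^2 + 121.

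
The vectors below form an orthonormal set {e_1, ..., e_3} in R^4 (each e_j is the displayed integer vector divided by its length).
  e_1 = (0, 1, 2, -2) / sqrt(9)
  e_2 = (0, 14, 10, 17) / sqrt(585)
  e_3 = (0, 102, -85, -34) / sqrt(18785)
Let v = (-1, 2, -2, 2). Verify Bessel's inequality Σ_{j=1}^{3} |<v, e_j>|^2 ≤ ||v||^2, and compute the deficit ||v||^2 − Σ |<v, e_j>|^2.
Σ |<v, e_j>|^2 = 12; ||v||^2 = 13; deficit = 1

Write each e_j = u_j / sqrt(<u_j, u_j>) where u_j is the displayed integer vector. Then <v, e_j> = <v, u_j> / sqrt(<u_j, u_j>), so |<v, e_j>|^2 = <v, u_j>^2 / <u_j, u_j>.
Coefficients: <v, e_1> = -6/sqrt(9), <v, e_2> = 42/sqrt(585), <v, e_3> = 306/sqrt(18785).
Square and sum: Σ |<v, e_j>|^2 = 12.
Compute ||v||^2 = v·v = 13.
Deficit = 13 − 12 = 1 ≥ 0, confirming Bessel's inequality. (The deficit equals ||v − Σ <v,e_j> e_j||^2, the squared distance from v to span{e_j}.)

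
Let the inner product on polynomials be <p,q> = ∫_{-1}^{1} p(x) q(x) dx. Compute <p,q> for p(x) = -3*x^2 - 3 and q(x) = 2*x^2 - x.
<p,q> = -32/5

Expand the product: p(x)·q(x) = -6*x^4 + 3*x^3 - 6*x^2 + 3*x.
∫_{-1}^{1} of each monomial x^k gives [2/(k+1) if k even, 0 if k odd]. Integrating term-by-term (or equivalently evaluating the antiderivative F(x) = -6*x^5/5 + 3*x^4/4 - 2*x^3 + 3*x^2/2 at the endpoints):
  F(1) − F(−1) = -19/20 − (109/20) = -32/5.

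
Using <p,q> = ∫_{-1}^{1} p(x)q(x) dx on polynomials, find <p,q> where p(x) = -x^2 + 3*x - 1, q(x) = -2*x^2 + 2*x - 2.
<p,q> = 172/15

Expand the product: p(x)·q(x) = 2*x^4 - 8*x^3 + 10*x^2 - 8*x + 2.
∫_{-1}^{1} of each monomial x^k gives [2/(k+1) if k even, 0 if k odd]. Integrating term-by-term (or equivalently evaluating the antiderivative F(x) = 2*x^5/5 - 2*x^4 + 10*x^3/3 - 4*x^2 + 2*x at the endpoints):
  F(1) − F(−1) = -4/15 − (-176/15) = 172/15.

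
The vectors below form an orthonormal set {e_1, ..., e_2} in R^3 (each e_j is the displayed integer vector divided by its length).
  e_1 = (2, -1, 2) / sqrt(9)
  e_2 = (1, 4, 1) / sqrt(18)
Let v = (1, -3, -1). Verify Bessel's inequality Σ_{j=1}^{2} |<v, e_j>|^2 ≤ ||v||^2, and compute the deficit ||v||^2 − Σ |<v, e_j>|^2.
Σ |<v, e_j>|^2 = 9; ||v||^2 = 11; deficit = 2

Write each e_j = u_j / sqrt(<u_j, u_j>) where u_j is the displayed integer vector. Then <v, e_j> = <v, u_j> / sqrt(<u_j, u_j>), so |<v, e_j>|^2 = <v, u_j>^2 / <u_j, u_j>.
Coefficients: <v, e_1> = 3/sqrt(9), <v, e_2> = -12/sqrt(18).
Square and sum: Σ |<v, e_j>|^2 = 9.
Compute ||v||^2 = v·v = 11.
Deficit = 11 − 9 = 2 ≥ 0, confirming Bessel's inequality. (The deficit equals ||v − Σ <v,e_j> e_j||^2, the squared distance from v to span{e_j}.)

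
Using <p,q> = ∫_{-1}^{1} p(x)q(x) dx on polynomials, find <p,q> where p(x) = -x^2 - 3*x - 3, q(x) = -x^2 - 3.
<p,q> = 112/5

Expand the product: p(x)·q(x) = x^4 + 3*x^3 + 6*x^2 + 9*x + 9.
∫_{-1}^{1} of each monomial x^k gives [2/(k+1) if k even, 0 if k odd]. Integrating term-by-term (or equivalently evaluating the antiderivative F(x) = x^5/5 + 3*x^4/4 + 2*x^3 + 9*x^2/2 + 9*x at the endpoints):
  F(1) − F(−1) = 329/20 − (-119/20) = 112/5.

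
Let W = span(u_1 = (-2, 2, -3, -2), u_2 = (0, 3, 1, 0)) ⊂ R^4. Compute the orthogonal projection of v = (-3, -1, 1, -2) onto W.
proj_W(v) = (-112/201, -59/201, -75/67, -112/201)

Set up U = [u_1 | ... | u_2] ∈ R^(4×2). The projector onto W = col(U) is P = U (U^T U)^(-1) U^T.
Compute U^T U =
  [21, 3]
  [3, 10],
and U^T v = (5, -2).
Solve U^T U · c = U^T v for the coefficients: c = (56/201, -19/67). The projection is proj_W(v) = U c.
Check: (v - proj_W(v)) · u_1 = 0  (should be 0).
Check: (v - proj_W(v)) · u_2 = 0  (should be 0).
Result: proj_W(v) = (-112/201, -59/201, -75/67, -112/201).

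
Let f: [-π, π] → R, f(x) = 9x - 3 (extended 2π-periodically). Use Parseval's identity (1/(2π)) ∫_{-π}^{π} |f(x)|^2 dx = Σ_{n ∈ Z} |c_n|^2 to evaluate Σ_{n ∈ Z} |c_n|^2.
Σ |c_n|^2 = 27π^2 + 9

Expand and integrate term by term over [-π, π]:
  ∫ (9x)^2 dx = 81·(2π^3/3); ∫ 2·9·(-3)·x dx = 0 (odd integrand); ∫ (-3)^2 dx = 9·2π.
So (1/(2π)) ∫_{-π}^{π} (9x - 3)^2 dx = 81π^2/3 + 9 = 27π^2 + 9.
Parseval ⇒ Σ |c_n|^2 = 27π^2 + 9.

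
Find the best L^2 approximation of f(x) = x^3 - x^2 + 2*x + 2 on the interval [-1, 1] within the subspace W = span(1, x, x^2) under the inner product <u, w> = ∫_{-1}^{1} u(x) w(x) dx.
g(x) = -x^2 + 13*x/5 + 2

The best approximation g ∈ W is the orthogonal projection of f onto W. Writing g = a_0 + a_1 x + a_2 x^2, the coefficients solve the normal equations G · a = b where
  G_{ij} = <φ_i, φ_j> and b_i = <f, φ_i>, with φ_0 = 1, φ_1 = x, φ_2 = x^2.
G =
  [2, 0, 2/3]
  [0, 2/3, 0]
  [2/3, 0, 2/5],
b = (10/3, 26/15, 14/15).
Solving gives a_0 = 2, a_1 = 13/5, a_2 = -1, so
  g(x) = -x^2 + 13*x/5 + 2.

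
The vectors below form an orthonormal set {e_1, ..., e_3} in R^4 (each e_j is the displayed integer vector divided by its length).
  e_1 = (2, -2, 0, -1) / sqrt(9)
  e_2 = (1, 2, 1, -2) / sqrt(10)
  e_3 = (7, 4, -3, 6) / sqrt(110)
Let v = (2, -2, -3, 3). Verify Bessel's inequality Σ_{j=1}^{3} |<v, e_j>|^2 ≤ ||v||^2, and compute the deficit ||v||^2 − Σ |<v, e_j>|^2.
Σ |<v, e_j>|^2 = 223/9; ||v||^2 = 26; deficit = 11/9

Write each e_j = u_j / sqrt(<u_j, u_j>) where u_j is the displayed integer vector. Then <v, e_j> = <v, u_j> / sqrt(<u_j, u_j>), so |<v, e_j>|^2 = <v, u_j>^2 / <u_j, u_j>.
Coefficients: <v, e_1> = 5/sqrt(9), <v, e_2> = -11/sqrt(10), <v, e_3> = 33/sqrt(110).
Square and sum: Σ |<v, e_j>|^2 = 223/9.
Compute ||v||^2 = v·v = 26.
Deficit = 26 − 223/9 = 11/9 ≥ 0, confirming Bessel's inequality. (The deficit equals ||v − Σ <v,e_j> e_j||^2, the squared distance from v to span{e_j}.)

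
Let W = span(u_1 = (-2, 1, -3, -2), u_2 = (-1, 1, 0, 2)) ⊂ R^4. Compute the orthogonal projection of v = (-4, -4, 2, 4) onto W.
proj_W(v) = (-30/107, 82/107, 156/107, 372/107)

Set up U = [u_1 | ... | u_2] ∈ R^(4×2). The projector onto W = col(U) is P = U (U^T U)^(-1) U^T.
Compute U^T U =
  [18, -1]
  [-1, 6],
and U^T v = (-10, 8).
Solve U^T U · c = U^T v for the coefficients: c = (-52/107, 134/107). The projection is proj_W(v) = U c.
Check: (v - proj_W(v)) · u_1 = 0  (should be 0).
Check: (v - proj_W(v)) · u_2 = 0  (should be 0).
Result: proj_W(v) = (-30/107, 82/107, 156/107, 372/107).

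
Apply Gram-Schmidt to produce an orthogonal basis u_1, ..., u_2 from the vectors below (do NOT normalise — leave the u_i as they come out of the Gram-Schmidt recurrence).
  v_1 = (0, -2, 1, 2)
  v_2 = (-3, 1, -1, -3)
Orthogonal basis:
  u_1 = (0, -2, 1, 2)
  u_2 = (-3, -1, 0, -1)

Apply the Gram-Schmidt recurrence
  u_1 = v_1
  u_i = v_i − Σ_{j<i} ((v_i · u_j) / (u_j · u_j)) · u_j.

Step by step this gives:
  u_1 = (0, -2, 1, 2)
  u_2 = (-3, -1, 0, -1)

Orthogonality check:
  u_2 · u_1 = 0 (should be 0)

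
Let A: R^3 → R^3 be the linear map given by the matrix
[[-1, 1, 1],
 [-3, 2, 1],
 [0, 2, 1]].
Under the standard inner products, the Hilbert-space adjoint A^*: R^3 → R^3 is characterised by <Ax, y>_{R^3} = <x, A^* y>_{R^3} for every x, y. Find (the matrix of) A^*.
A^* = A^T =
[[-1, -3, 0],
 [1, 2, 2],
 [1, 1, 1]]

For real matrices with standard dot products, the defining identity <Ax, y> = <x, A^* y> gives (Ax)^T y = x^T (A^*) y, i.e. x^T A^T y = x^T (A^*) y. Since this holds for all x, y, we must have A^* = A^T. Therefore
A^* =
[[-1, -3, 0],
 [1, 2, 2],
 [1, 1, 1]].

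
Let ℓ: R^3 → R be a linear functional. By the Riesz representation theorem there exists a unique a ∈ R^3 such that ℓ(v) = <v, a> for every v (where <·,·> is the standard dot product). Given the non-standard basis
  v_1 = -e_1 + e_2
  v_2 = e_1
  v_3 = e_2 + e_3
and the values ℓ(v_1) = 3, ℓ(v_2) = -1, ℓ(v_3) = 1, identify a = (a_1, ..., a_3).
a = (-1, 2, -1)

Write a = (a_1, ..., a_3) in the standard basis. For each basis vector v_i, ℓ(v_i) = <v_i, a> is a linear equation in the a_j's. Collect the n equations into a matrix system V a = ℓ, where row i of V is v_i (expressed in the standard basis). Since V is invertible (lower-triangular with 1s on the diagonal, up to permutation), solve by back-substitution:
  V =
[[-1, 1, 0],
 [1, 0, 0],
 [0, 1, 1]]
  V a = (3, -1, 1)
Solving gives a = (-1, 2, -1).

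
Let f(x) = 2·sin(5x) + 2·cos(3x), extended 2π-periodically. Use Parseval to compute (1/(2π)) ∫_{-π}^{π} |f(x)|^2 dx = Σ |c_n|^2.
Σ |c_n|^2 = 4

Expand |f|^2 and use orthogonality of {sin(nx), cos(mx)} on [-π, π]:
  ∫_{-π}^{π} sin(nx)^2 dx = π, ∫ cos(mx)^2 dx = π, and cross terms integrate to 0.
So ∫_{-π}^{π} f(x)^2 dx = 2^2 · π + 2^2 · π = (4 + 4)π.
Divide by 2π: (4 + 4)/2 = 4.
By Parseval, this equals Σ |c_n|^2.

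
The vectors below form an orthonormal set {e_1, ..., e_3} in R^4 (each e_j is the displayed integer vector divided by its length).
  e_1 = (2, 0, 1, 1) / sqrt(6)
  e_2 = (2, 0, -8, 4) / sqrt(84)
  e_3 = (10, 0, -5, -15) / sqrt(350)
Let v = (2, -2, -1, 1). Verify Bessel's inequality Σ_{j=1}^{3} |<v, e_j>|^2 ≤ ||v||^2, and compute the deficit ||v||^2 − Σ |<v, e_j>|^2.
Σ |<v, e_j>|^2 = 6; ||v||^2 = 10; deficit = 4

Write each e_j = u_j / sqrt(<u_j, u_j>) where u_j is the displayed integer vector. Then <v, e_j> = <v, u_j> / sqrt(<u_j, u_j>), so |<v, e_j>|^2 = <v, u_j>^2 / <u_j, u_j>.
Coefficients: <v, e_1> = 4/sqrt(6), <v, e_2> = 16/sqrt(84), <v, e_3> = 10/sqrt(350).
Square and sum: Σ |<v, e_j>|^2 = 6.
Compute ||v||^2 = v·v = 10.
Deficit = 10 − 6 = 4 ≥ 0, confirming Bessel's inequality. (The deficit equals ||v − Σ <v,e_j> e_j||^2, the squared distance from v to span{e_j}.)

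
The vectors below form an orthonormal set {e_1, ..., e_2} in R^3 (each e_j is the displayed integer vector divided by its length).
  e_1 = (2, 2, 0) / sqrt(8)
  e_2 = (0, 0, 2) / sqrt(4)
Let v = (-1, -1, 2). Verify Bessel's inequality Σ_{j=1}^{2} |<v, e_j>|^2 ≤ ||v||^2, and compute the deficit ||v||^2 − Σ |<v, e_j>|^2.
Σ |<v, e_j>|^2 = 6; ||v||^2 = 6; deficit = 0

Write each e_j = u_j / sqrt(<u_j, u_j>) where u_j is the displayed integer vector. Then <v, e_j> = <v, u_j> / sqrt(<u_j, u_j>), so |<v, e_j>|^2 = <v, u_j>^2 / <u_j, u_j>.
Coefficients: <v, e_1> = -4/sqrt(8), <v, e_2> = 4/sqrt(4).
Square and sum: Σ |<v, e_j>|^2 = 6.
Compute ||v||^2 = v·v = 6.
Deficit = 6 − 6 = 0 ≥ 0, confirming Bessel's inequality. (The deficit equals ||v − Σ <v,e_j> e_j||^2, the squared distance from v to span{e_j}.)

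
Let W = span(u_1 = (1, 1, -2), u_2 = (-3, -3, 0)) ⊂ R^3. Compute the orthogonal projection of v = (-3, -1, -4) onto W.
proj_W(v) = (-2, -2, -4)

Set up U = [u_1 | ... | u_2] ∈ R^(3×2). The projector onto W = col(U) is P = U (U^T U)^(-1) U^T.
Compute U^T U =
  [6, -6]
  [-6, 18],
and U^T v = (4, 12).
Solve U^T U · c = U^T v for the coefficients: c = (2, 4/3). The projection is proj_W(v) = U c.
Check: (v - proj_W(v)) · u_1 = 0  (should be 0).
Check: (v - proj_W(v)) · u_2 = 0  (should be 0).
Result: proj_W(v) = (-2, -2, -4).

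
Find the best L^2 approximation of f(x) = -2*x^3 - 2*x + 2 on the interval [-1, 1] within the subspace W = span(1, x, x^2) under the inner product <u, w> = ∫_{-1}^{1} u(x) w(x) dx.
g(x) = 2 - 16*x/5

The best approximation g ∈ W is the orthogonal projection of f onto W. Writing g = a_0 + a_1 x + a_2 x^2, the coefficients solve the normal equations G · a = b where
  G_{ij} = <φ_i, φ_j> and b_i = <f, φ_i>, with φ_0 = 1, φ_1 = x, φ_2 = x^2.
G =
  [2, 0, 2/3]
  [0, 2/3, 0]
  [2/3, 0, 2/5],
b = (4, -32/15, 4/3).
Solving gives a_0 = 2, a_1 = -16/5, a_2 = 0, so
  g(x) = 2 - 16*x/5.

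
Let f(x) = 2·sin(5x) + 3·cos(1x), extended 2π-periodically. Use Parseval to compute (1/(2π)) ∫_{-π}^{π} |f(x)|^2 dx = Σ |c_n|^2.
Σ |c_n|^2 = 13/2

Expand |f|^2 and use orthogonality of {sin(nx), cos(mx)} on [-π, π]:
  ∫_{-π}^{π} sin(nx)^2 dx = π, ∫ cos(mx)^2 dx = π, and cross terms integrate to 0.
So ∫_{-π}^{π} f(x)^2 dx = 2^2 · π + 3^2 · π = (4 + 9)π.
Divide by 2π: (4 + 9)/2 = 13/2.
By Parseval, this equals Σ |c_n|^2.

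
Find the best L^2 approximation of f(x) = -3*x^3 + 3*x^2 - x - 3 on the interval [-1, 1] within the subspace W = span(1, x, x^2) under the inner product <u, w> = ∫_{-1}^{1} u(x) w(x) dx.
g(x) = 3*x^2 - 14*x/5 - 3

The best approximation g ∈ W is the orthogonal projection of f onto W. Writing g = a_0 + a_1 x + a_2 x^2, the coefficients solve the normal equations G · a = b where
  G_{ij} = <φ_i, φ_j> and b_i = <f, φ_i>, with φ_0 = 1, φ_1 = x, φ_2 = x^2.
G =
  [2, 0, 2/3]
  [0, 2/3, 0]
  [2/3, 0, 2/5],
b = (-4, -28/15, -4/5).
Solving gives a_0 = -3, a_1 = -14/5, a_2 = 3, so
  g(x) = 3*x^2 - 14*x/5 - 3.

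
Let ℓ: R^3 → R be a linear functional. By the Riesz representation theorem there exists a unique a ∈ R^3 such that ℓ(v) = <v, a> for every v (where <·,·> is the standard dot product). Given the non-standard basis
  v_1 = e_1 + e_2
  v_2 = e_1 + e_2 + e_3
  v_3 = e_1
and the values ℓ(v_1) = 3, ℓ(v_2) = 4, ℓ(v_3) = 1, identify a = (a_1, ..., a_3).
a = (1, 2, 1)

Write a = (a_1, ..., a_3) in the standard basis. For each basis vector v_i, ℓ(v_i) = <v_i, a> is a linear equation in the a_j's. Collect the n equations into a matrix system V a = ℓ, where row i of V is v_i (expressed in the standard basis). Since V is invertible (lower-triangular with 1s on the diagonal, up to permutation), solve by back-substitution:
  V =
[[1, 1, 0],
 [1, 1, 1],
 [1, 0, 0]]
  V a = (3, 4, 1)
Solving gives a = (1, 2, 1).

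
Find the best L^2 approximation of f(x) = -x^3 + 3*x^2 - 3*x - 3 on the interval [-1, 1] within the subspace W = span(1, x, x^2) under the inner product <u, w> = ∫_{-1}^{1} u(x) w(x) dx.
g(x) = 3*x^2 - 18*x/5 - 3

The best approximation g ∈ W is the orthogonal projection of f onto W. Writing g = a_0 + a_1 x + a_2 x^2, the coefficients solve the normal equations G · a = b where
  G_{ij} = <φ_i, φ_j> and b_i = <f, φ_i>, with φ_0 = 1, φ_1 = x, φ_2 = x^2.
G =
  [2, 0, 2/3]
  [0, 2/3, 0]
  [2/3, 0, 2/5],
b = (-4, -12/5, -4/5).
Solving gives a_0 = -3, a_1 = -18/5, a_2 = 3, so
  g(x) = 3*x^2 - 18*x/5 - 3.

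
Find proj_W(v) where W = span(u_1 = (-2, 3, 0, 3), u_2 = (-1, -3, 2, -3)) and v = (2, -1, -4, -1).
proj_W(v) = (418/125, -69/125, -248/125, -69/125)

Set up U = [u_1 | ... | u_2] ∈ R^(4×2). The projector onto W = col(U) is P = U (U^T U)^(-1) U^T.
Compute U^T U =
  [22, -16]
  [-16, 23],
and U^T v = (-10, -4).
Solve U^T U · c = U^T v for the coefficients: c = (-147/125, -124/125). The projection is proj_W(v) = U c.
Check: (v - proj_W(v)) · u_1 = 0  (should be 0).
Check: (v - proj_W(v)) · u_2 = 0  (should be 0).
Result: proj_W(v) = (418/125, -69/125, -248/125, -69/125).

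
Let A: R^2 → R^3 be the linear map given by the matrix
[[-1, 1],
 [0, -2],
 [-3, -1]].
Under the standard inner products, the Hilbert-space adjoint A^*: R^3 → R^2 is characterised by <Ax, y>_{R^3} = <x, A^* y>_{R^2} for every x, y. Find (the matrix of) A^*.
A^* = A^T =
[[-1, 0, -3],
 [1, -2, -1]]

For real matrices with standard dot products, the defining identity <Ax, y> = <x, A^* y> gives (Ax)^T y = x^T (A^*) y, i.e. x^T A^T y = x^T (A^*) y. Since this holds for all x, y, we must have A^* = A^T. Therefore
A^* =
[[-1, 0, -3],
 [1, -2, -1]].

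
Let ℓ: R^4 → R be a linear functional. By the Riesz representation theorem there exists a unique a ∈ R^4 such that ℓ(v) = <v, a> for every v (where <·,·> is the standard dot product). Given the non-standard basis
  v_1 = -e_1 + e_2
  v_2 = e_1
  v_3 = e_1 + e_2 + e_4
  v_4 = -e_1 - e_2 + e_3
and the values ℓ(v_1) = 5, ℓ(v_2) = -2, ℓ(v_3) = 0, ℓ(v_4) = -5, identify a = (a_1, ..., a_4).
a = (-2, 3, -4, -1)

Write a = (a_1, ..., a_4) in the standard basis. For each basis vector v_i, ℓ(v_i) = <v_i, a> is a linear equation in the a_j's. Collect the n equations into a matrix system V a = ℓ, where row i of V is v_i (expressed in the standard basis). Since V is invertible (lower-triangular with 1s on the diagonal, up to permutation), solve by back-substitution:
  V =
[[-1, 1, 0, 0],
 [1, 0, 0, 0],
 [1, 1, 0, 1],
 [-1, -1, 1, 0]]
  V a = (5, -2, 0, -5)
Solving gives a = (-2, 3, -4, -1).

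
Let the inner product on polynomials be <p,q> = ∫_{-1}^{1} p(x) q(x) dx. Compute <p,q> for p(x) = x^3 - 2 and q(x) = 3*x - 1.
<p,q> = 26/5

Expand the product: p(x)·q(x) = 3*x^4 - x^3 - 6*x + 2.
∫_{-1}^{1} of each monomial x^k gives [2/(k+1) if k even, 0 if k odd]. Integrating term-by-term (or equivalently evaluating the antiderivative F(x) = 3*x^5/5 - x^4/4 - 3*x^2 + 2*x at the endpoints):
  F(1) − F(−1) = -13/20 − (-117/20) = 26/5.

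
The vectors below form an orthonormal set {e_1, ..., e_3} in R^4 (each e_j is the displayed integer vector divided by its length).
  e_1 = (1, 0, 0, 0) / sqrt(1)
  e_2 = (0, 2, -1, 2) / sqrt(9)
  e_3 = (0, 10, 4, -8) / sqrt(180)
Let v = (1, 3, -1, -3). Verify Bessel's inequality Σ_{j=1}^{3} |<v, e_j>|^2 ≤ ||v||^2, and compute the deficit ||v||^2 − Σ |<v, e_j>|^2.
Σ |<v, e_j>|^2 = 15; ||v||^2 = 20; deficit = 5

Write each e_j = u_j / sqrt(<u_j, u_j>) where u_j is the displayed integer vector. Then <v, e_j> = <v, u_j> / sqrt(<u_j, u_j>), so |<v, e_j>|^2 = <v, u_j>^2 / <u_j, u_j>.
Coefficients: <v, e_1> = 1/sqrt(1), <v, e_2> = 1/sqrt(9), <v, e_3> = 50/sqrt(180).
Square and sum: Σ |<v, e_j>|^2 = 15.
Compute ||v||^2 = v·v = 20.
Deficit = 20 − 15 = 5 ≥ 0, confirming Bessel's inequality. (The deficit equals ||v − Σ <v,e_j> e_j||^2, the squared distance from v to span{e_j}.)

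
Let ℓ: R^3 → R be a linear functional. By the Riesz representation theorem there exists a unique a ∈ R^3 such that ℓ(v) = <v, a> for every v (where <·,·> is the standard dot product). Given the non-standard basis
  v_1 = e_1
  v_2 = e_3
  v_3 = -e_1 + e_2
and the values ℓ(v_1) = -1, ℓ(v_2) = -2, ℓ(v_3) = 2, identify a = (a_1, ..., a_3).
a = (-1, 1, -2)

Write a = (a_1, ..., a_3) in the standard basis. For each basis vector v_i, ℓ(v_i) = <v_i, a> is a linear equation in the a_j's. Collect the n equations into a matrix system V a = ℓ, where row i of V is v_i (expressed in the standard basis). Since V is invertible (lower-triangular with 1s on the diagonal, up to permutation), solve by back-substitution:
  V =
[[1, 0, 0],
 [0, 0, 1],
 [-1, 1, 0]]
  V a = (-1, -2, 2)
Solving gives a = (-1, 1, -2).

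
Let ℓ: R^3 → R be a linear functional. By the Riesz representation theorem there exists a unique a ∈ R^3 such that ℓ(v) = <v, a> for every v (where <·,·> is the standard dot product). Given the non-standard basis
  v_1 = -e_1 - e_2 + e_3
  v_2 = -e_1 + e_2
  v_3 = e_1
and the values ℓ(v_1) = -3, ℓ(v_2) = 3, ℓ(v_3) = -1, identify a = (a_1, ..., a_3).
a = (-1, 2, -2)

Write a = (a_1, ..., a_3) in the standard basis. For each basis vector v_i, ℓ(v_i) = <v_i, a> is a linear equation in the a_j's. Collect the n equations into a matrix system V a = ℓ, where row i of V is v_i (expressed in the standard basis). Since V is invertible (lower-triangular with 1s on the diagonal, up to permutation), solve by back-substitution:
  V =
[[-1, -1, 1],
 [-1, 1, 0],
 [1, 0, 0]]
  V a = (-3, 3, -1)
Solving gives a = (-1, 2, -2).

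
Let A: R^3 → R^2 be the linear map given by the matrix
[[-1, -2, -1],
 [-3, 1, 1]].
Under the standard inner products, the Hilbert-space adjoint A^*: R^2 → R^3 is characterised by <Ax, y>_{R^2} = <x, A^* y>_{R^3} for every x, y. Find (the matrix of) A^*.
A^* = A^T =
[[-1, -3],
 [-2, 1],
 [-1, 1]]

For real matrices with standard dot products, the defining identity <Ax, y> = <x, A^* y> gives (Ax)^T y = x^T (A^*) y, i.e. x^T A^T y = x^T (A^*) y. Since this holds for all x, y, we must have A^* = A^T. Therefore
A^* =
[[-1, -3],
 [-2, 1],
 [-1, 1]].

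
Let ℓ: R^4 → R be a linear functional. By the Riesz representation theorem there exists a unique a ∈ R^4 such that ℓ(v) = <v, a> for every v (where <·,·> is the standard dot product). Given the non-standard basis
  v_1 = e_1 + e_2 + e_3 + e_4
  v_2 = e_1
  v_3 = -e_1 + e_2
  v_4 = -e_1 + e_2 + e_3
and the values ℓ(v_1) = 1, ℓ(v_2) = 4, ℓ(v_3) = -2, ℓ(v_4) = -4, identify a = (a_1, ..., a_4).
a = (4, 2, -2, -3)

Write a = (a_1, ..., a_4) in the standard basis. For each basis vector v_i, ℓ(v_i) = <v_i, a> is a linear equation in the a_j's. Collect the n equations into a matrix system V a = ℓ, where row i of V is v_i (expressed in the standard basis). Since V is invertible (lower-triangular with 1s on the diagonal, up to permutation), solve by back-substitution:
  V =
[[1, 1, 1, 1],
 [1, 0, 0, 0],
 [-1, 1, 0, 0],
 [-1, 1, 1, 0]]
  V a = (1, 4, -2, -4)
Solving gives a = (4, 2, -2, -3).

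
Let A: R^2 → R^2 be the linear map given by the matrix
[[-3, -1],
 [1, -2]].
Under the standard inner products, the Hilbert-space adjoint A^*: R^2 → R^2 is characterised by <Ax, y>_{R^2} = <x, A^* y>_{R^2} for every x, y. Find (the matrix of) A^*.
A^* = A^T =
[[-3, 1],
 [-1, -2]]

For real matrices with standard dot products, the defining identity <Ax, y> = <x, A^* y> gives (Ax)^T y = x^T (A^*) y, i.e. x^T A^T y = x^T (A^*) y. Since this holds for all x, y, we must have A^* = A^T. Therefore
A^* =
[[-3, 1],
 [-1, -2]].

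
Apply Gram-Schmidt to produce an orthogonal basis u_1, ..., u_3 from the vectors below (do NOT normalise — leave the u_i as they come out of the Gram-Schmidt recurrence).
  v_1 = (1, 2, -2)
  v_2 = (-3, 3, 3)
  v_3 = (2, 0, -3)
Orthogonal basis:
  u_1 = (1, 2, -2)
  u_2 = (-8/3, 11/3, 7/3)
  u_3 = (-2/13, -1/26, -3/26)

Apply the Gram-Schmidt recurrence
  u_1 = v_1
  u_i = v_i − Σ_{j<i} ((v_i · u_j) / (u_j · u_j)) · u_j.

Step by step this gives:
  u_1 = (1, 2, -2)
  u_2 = (-8/3, 11/3, 7/3)
  u_3 = (-2/13, -1/26, -3/26)

Orthogonality check:
  u_2 · u_1 = 0 (should be 0)
  u_3 · u_1 = 0 (should be 0)
  u_3 · u_2 = 0 (should be 0)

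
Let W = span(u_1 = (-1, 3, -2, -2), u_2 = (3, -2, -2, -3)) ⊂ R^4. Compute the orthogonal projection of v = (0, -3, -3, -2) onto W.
proj_W(v) = (961/467, -622/467, -662/467, -985/467)

Set up U = [u_1 | ... | u_2] ∈ R^(4×2). The projector onto W = col(U) is P = U (U^T U)^(-1) U^T.
Compute U^T U =
  [18, 1]
  [1, 26],
and U^T v = (1, 18).
Solve U^T U · c = U^T v for the coefficients: c = (8/467, 323/467). The projection is proj_W(v) = U c.
Check: (v - proj_W(v)) · u_1 = 0  (should be 0).
Check: (v - proj_W(v)) · u_2 = 0  (should be 0).
Result: proj_W(v) = (961/467, -622/467, -662/467, -985/467).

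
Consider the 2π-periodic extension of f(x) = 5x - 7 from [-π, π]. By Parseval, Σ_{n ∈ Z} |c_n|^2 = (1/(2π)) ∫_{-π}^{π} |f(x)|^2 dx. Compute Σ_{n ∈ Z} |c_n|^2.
Σ |c_n|^2 = 25π^2/3 + 49

Expand and integrate term by term over [-π, π]:
  ∫ (5x)^2 dx = 25·(2π^3/3); ∫ 2·5·(-7)·x dx = 0 (odd integrand); ∫ (-7)^2 dx = 49·2π.
So (1/(2π)) ∫_{-π}^{π} (5x - 7)^2 dx = 25π^2/3 + 49 = 25π^2/3 + 49.
Parseval ⇒ Σ |c_n|^2 = 25π^2/3 + 49.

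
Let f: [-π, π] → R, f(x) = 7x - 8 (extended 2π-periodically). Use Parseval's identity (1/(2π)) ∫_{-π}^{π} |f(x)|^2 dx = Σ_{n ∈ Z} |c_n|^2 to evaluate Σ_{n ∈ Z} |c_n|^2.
Σ |c_n|^2 = 49π^2/3 + 64

Expand and integrate term by term over [-π, π]:
  ∫ (7x)^2 dx = 49·(2π^3/3); ∫ 2·7·(-8)·x dx = 0 (odd integrand); ∫ (-8)^2 dx = 64·2π.
So (1/(2π)) ∫_{-π}^{π} (7x - 8)^2 dx = 49π^2/3 + 64 = 49π^2/3 + 64.
Parseval ⇒ Σ |c_n|^2 = 49π^2/3 + 64.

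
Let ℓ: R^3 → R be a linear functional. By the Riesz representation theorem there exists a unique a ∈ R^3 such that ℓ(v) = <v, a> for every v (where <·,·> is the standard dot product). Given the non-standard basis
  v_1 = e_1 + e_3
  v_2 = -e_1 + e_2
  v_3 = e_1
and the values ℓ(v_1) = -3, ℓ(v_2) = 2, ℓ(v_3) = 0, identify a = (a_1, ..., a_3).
a = (0, 2, -3)

Write a = (a_1, ..., a_3) in the standard basis. For each basis vector v_i, ℓ(v_i) = <v_i, a> is a linear equation in the a_j's. Collect the n equations into a matrix system V a = ℓ, where row i of V is v_i (expressed in the standard basis). Since V is invertible (lower-triangular with 1s on the diagonal, up to permutation), solve by back-substitution:
  V =
[[1, 0, 1],
 [-1, 1, 0],
 [1, 0, 0]]
  V a = (-3, 2, 0)
Solving gives a = (0, 2, -3).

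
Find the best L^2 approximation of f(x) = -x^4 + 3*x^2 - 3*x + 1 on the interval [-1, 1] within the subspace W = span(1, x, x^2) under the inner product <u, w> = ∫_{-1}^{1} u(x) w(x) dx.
g(x) = 15*x^2/7 - 3*x + 38/35

The best approximation g ∈ W is the orthogonal projection of f onto W. Writing g = a_0 + a_1 x + a_2 x^2, the coefficients solve the normal equations G · a = b where
  G_{ij} = <φ_i, φ_j> and b_i = <f, φ_i>, with φ_0 = 1, φ_1 = x, φ_2 = x^2.
G =
  [2, 0, 2/3]
  [0, 2/3, 0]
  [2/3, 0, 2/5],
b = (18/5, -2, 166/105).
Solving gives a_0 = 38/35, a_1 = -3, a_2 = 15/7, so
  g(x) = 15*x^2/7 - 3*x + 38/35.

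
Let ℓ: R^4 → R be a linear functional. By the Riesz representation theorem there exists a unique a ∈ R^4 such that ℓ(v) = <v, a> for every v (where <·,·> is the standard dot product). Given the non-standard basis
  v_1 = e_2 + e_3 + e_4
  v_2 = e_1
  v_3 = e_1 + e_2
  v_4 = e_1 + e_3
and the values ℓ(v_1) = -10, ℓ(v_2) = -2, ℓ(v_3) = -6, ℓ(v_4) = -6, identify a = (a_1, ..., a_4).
a = (-2, -4, -4, -2)

Write a = (a_1, ..., a_4) in the standard basis. For each basis vector v_i, ℓ(v_i) = <v_i, a> is a linear equation in the a_j's. Collect the n equations into a matrix system V a = ℓ, where row i of V is v_i (expressed in the standard basis). Since V is invertible (lower-triangular with 1s on the diagonal, up to permutation), solve by back-substitution:
  V =
[[0, 1, 1, 1],
 [1, 0, 0, 0],
 [1, 1, 0, 0],
 [1, 0, 1, 0]]
  V a = (-10, -2, -6, -6)
Solving gives a = (-2, -4, -4, -2).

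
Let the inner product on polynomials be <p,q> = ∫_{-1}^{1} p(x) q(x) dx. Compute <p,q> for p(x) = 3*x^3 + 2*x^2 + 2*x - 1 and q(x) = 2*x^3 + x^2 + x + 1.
<p,q> = 186/35

Expand the product: p(x)·q(x) = 6*x^6 + 7*x^5 + 9*x^4 + 5*x^3 + 3*x^2 + x - 1.
∫_{-1}^{1} of each monomial x^k gives [2/(k+1) if k even, 0 if k odd]. Integrating term-by-term (or equivalently evaluating the antiderivative F(x) = 6*x^7/7 + 7*x^6/6 + 9*x^5/5 + 5*x^4/4 + x^3 + x^2/2 - x at the endpoints):
  F(1) − F(−1) = 2341/420 − (109/420) = 186/35.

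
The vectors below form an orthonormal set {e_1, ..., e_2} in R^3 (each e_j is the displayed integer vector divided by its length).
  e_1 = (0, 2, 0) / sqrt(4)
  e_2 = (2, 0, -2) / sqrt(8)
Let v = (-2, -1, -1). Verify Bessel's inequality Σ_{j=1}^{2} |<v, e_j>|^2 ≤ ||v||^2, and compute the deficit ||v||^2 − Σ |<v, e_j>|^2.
Σ |<v, e_j>|^2 = 3/2; ||v||^2 = 6; deficit = 9/2

Write each e_j = u_j / sqrt(<u_j, u_j>) where u_j is the displayed integer vector. Then <v, e_j> = <v, u_j> / sqrt(<u_j, u_j>), so |<v, e_j>|^2 = <v, u_j>^2 / <u_j, u_j>.
Coefficients: <v, e_1> = -2/sqrt(4), <v, e_2> = -2/sqrt(8).
Square and sum: Σ |<v, e_j>|^2 = 3/2.
Compute ||v||^2 = v·v = 6.
Deficit = 6 − 3/2 = 9/2 ≥ 0, confirming Bessel's inequality. (The deficit equals ||v − Σ <v,e_j> e_j||^2, the squared distance from v to span{e_j}.)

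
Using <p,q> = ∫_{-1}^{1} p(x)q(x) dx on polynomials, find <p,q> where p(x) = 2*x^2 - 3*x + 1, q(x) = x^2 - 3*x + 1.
<p,q> = 54/5

Expand the product: p(x)·q(x) = 2*x^4 - 9*x^3 + 12*x^2 - 6*x + 1.
∫_{-1}^{1} of each monomial x^k gives [2/(k+1) if k even, 0 if k odd]. Integrating term-by-term (or equivalently evaluating the antiderivative F(x) = 2*x^5/5 - 9*x^4/4 + 4*x^3 - 3*x^2 + x at the endpoints):
  F(1) − F(−1) = 3/20 − (-213/20) = 54/5.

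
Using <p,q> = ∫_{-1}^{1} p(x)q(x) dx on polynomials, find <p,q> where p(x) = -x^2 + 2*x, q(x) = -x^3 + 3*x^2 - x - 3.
<p,q> = -4/3

Expand the product: p(x)·q(x) = x^5 - 5*x^4 + 7*x^3 + x^2 - 6*x.
∫_{-1}^{1} of each monomial x^k gives [2/(k+1) if k even, 0 if k odd]. Integrating term-by-term (or equivalently evaluating the antiderivative F(x) = x^6/6 - x^5 + 7*x^4/4 + x^3/3 - 3*x^2 at the endpoints):
  F(1) − F(−1) = -7/4 − (-5/12) = -4/3.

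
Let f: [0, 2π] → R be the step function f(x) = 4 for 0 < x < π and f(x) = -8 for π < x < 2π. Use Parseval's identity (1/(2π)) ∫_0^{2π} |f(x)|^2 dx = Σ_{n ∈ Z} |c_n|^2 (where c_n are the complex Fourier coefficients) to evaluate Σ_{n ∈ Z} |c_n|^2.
Σ |c_n|^2 = 40

Parseval equates the L^2 energy of f (normalised by 1/(2π)) with the ℓ^2 sum of its Fourier coefficients: (1/(2π)) ∫_0^{2π} |f|^2 = Σ |c_n|^2.
Compute the left side: (1/(2π)) [∫_0^π 4^2 dx + ∫_π^{2π} (-8)^2 dx] = (1/(2π)) · (16π + 64π) = (16 + 64)/2 = 40.
So Σ_{n ∈ Z} |c_n|^2 = 40.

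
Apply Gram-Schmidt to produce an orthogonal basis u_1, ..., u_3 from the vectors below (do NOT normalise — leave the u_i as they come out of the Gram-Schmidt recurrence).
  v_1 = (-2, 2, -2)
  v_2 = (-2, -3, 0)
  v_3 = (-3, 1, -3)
Orthogonal basis:
  u_1 = (-2, 2, -2)
  u_2 = (-7/3, -8/3, -1/3)
  u_3 = (6/19, -4/19, -10/19)

Apply the Gram-Schmidt recurrence
  u_1 = v_1
  u_i = v_i − Σ_{j<i} ((v_i · u_j) / (u_j · u_j)) · u_j.

Step by step this gives:
  u_1 = (-2, 2, -2)
  u_2 = (-7/3, -8/3, -1/3)
  u_3 = (6/19, -4/19, -10/19)

Orthogonality check:
  u_2 · u_1 = 0 (should be 0)
  u_3 · u_1 = 0 (should be 0)
  u_3 · u_2 = 0 (should be 0)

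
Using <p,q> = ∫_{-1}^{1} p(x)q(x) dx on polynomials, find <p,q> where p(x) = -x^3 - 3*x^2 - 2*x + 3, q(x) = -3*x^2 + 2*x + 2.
<p,q> = 32/15

Expand the product: p(x)·q(x) = 3*x^5 + 7*x^4 - 2*x^3 - 19*x^2 + 2*x + 6.
∫_{-1}^{1} of each monomial x^k gives [2/(k+1) if k even, 0 if k odd]. Integrating term-by-term (or equivalently evaluating the antiderivative F(x) = x^6/2 + 7*x^5/5 - x^4/2 - 19*x^3/3 + x^2 + 6*x at the endpoints):
  F(1) − F(−1) = 31/15 − (-1/15) = 32/15.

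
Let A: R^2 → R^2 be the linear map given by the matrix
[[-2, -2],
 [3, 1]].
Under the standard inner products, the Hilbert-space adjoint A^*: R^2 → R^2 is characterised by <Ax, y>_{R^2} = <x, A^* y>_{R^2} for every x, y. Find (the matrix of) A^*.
A^* = A^T =
[[-2, 3],
 [-2, 1]]

For real matrices with standard dot products, the defining identity <Ax, y> = <x, A^* y> gives (Ax)^T y = x^T (A^*) y, i.e. x^T A^T y = x^T (A^*) y. Since this holds for all x, y, we must have A^* = A^T. Therefore
A^* =
[[-2, 3],
 [-2, 1]].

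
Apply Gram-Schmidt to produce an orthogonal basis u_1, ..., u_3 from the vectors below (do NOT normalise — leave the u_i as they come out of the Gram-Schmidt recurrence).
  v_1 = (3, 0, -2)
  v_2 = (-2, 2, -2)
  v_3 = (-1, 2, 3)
Orthogonal basis:
  u_1 = (3, 0, -2)
  u_2 = (-20/13, 2, -30/13)
  u_3 = (17/19, 85/38, 51/38)

Apply the Gram-Schmidt recurrence
  u_1 = v_1
  u_i = v_i − Σ_{j<i} ((v_i · u_j) / (u_j · u_j)) · u_j.

Step by step this gives:
  u_1 = (3, 0, -2)
  u_2 = (-20/13, 2, -30/13)
  u_3 = (17/19, 85/38, 51/38)

Orthogonality check:
  u_2 · u_1 = 0 (should be 0)
  u_3 · u_1 = 0 (should be 0)
  u_3 · u_2 = 0 (should be 0)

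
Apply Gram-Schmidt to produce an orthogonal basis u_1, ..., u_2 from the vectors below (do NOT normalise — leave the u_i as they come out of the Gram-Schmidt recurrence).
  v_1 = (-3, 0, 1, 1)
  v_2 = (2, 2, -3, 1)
Orthogonal basis:
  u_1 = (-3, 0, 1, 1)
  u_2 = (-2/11, 2, -25/11, 19/11)

Apply the Gram-Schmidt recurrence
  u_1 = v_1
  u_i = v_i − Σ_{j<i} ((v_i · u_j) / (u_j · u_j)) · u_j.

Step by step this gives:
  u_1 = (-3, 0, 1, 1)
  u_2 = (-2/11, 2, -25/11, 19/11)

Orthogonality check:
  u_2 · u_1 = 0 (should be 0)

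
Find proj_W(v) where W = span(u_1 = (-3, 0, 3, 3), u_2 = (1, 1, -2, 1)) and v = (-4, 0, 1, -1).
proj_W(v) = (-27/17, -13/17, 40/17, 1/17)

Set up U = [u_1 | ... | u_2] ∈ R^(4×2). The projector onto W = col(U) is P = U (U^T U)^(-1) U^T.
Compute U^T U =
  [27, -6]
  [-6, 7],
and U^T v = (12, -7).
Solve U^T U · c = U^T v for the coefficients: c = (14/51, -13/17). The projection is proj_W(v) = U c.
Check: (v - proj_W(v)) · u_1 = 0  (should be 0).
Check: (v - proj_W(v)) · u_2 = 0  (should be 0).
Result: proj_W(v) = (-27/17, -13/17, 40/17, 1/17).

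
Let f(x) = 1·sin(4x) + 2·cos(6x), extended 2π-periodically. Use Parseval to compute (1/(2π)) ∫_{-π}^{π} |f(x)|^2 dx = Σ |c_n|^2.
Σ |c_n|^2 = 5/2

Expand |f|^2 and use orthogonality of {sin(nx), cos(mx)} on [-π, π]:
  ∫_{-π}^{π} sin(nx)^2 dx = π, ∫ cos(mx)^2 dx = π, and cross terms integrate to 0.
So ∫_{-π}^{π} f(x)^2 dx = 1^2 · π + 2^2 · π = (1 + 4)π.
Divide by 2π: (1 + 4)/2 = 5/2.
By Parseval, this equals Σ |c_n|^2.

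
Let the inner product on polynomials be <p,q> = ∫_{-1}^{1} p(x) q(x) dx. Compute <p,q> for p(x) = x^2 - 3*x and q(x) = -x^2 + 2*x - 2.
<p,q> = -86/15

Expand the product: p(x)·q(x) = -x^4 + 5*x^3 - 8*x^2 + 6*x.
∫_{-1}^{1} of each monomial x^k gives [2/(k+1) if k even, 0 if k odd]. Integrating term-by-term (or equivalently evaluating the antiderivative F(x) = -x^5/5 + 5*x^4/4 - 8*x^3/3 + 3*x^2 at the endpoints):
  F(1) − F(−1) = 83/60 − (427/60) = -86/15.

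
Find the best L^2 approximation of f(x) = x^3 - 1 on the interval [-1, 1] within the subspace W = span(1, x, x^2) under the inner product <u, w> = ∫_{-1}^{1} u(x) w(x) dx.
g(x) = 3*x/5 - 1

The best approximation g ∈ W is the orthogonal projection of f onto W. Writing g = a_0 + a_1 x + a_2 x^2, the coefficients solve the normal equations G · a = b where
  G_{ij} = <φ_i, φ_j> and b_i = <f, φ_i>, with φ_0 = 1, φ_1 = x, φ_2 = x^2.
G =
  [2, 0, 2/3]
  [0, 2/3, 0]
  [2/3, 0, 2/5],
b = (-2, 2/5, -2/3).
Solving gives a_0 = -1, a_1 = 3/5, a_2 = 0, so
  g(x) = 3*x/5 - 1.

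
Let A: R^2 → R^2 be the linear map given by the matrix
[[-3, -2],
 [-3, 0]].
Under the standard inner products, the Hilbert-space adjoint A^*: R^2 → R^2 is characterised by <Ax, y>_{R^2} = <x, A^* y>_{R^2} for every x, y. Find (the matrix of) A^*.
A^* = A^T =
[[-3, -3],
 [-2, 0]]

For real matrices with standard dot products, the defining identity <Ax, y> = <x, A^* y> gives (Ax)^T y = x^T (A^*) y, i.e. x^T A^T y = x^T (A^*) y. Since this holds for all x, y, we must have A^* = A^T. Therefore
A^* =
[[-3, -3],
 [-2, 0]].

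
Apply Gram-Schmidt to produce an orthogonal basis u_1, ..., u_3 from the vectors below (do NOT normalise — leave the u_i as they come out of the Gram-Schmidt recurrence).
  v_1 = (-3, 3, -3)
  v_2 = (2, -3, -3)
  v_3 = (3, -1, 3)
Orthogonal basis:
  u_1 = (-3, 3, -3)
  u_2 = (4/3, -7/3, -11/3)
  u_3 = (30/31, 25/31, -5/31)

Apply the Gram-Schmidt recurrence
  u_1 = v_1
  u_i = v_i − Σ_{j<i} ((v_i · u_j) / (u_j · u_j)) · u_j.

Step by step this gives:
  u_1 = (-3, 3, -3)
  u_2 = (4/3, -7/3, -11/3)
  u_3 = (30/31, 25/31, -5/31)

Orthogonality check:
  u_2 · u_1 = 0 (should be 0)
  u_3 · u_1 = 0 (should be 0)
  u_3 · u_2 = 0 (should be 0)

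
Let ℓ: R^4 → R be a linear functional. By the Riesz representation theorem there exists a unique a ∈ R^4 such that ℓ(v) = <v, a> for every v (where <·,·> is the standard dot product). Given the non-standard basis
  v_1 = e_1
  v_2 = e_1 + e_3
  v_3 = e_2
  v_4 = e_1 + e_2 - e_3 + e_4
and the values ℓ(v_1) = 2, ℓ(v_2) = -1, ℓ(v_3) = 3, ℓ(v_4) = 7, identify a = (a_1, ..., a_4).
a = (2, 3, -3, -1)

Write a = (a_1, ..., a_4) in the standard basis. For each basis vector v_i, ℓ(v_i) = <v_i, a> is a linear equation in the a_j's. Collect the n equations into a matrix system V a = ℓ, where row i of V is v_i (expressed in the standard basis). Since V is invertible (lower-triangular with 1s on the diagonal, up to permutation), solve by back-substitution:
  V =
[[1, 0, 0, 0],
 [1, 0, 1, 0],
 [0, 1, 0, 0],
 [1, 1, -1, 1]]
  V a = (2, -1, 3, 7)
Solving gives a = (2, 3, -3, -1).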